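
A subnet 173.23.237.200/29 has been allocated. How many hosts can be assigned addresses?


Host bits = 32 - 29 = 3
Total addresses = 2^3 = 8
Usable = total - 2 (network and broadcast)
Usable hosts: 6


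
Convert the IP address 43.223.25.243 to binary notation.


43 = 00101011
223 = 11011111
25 = 00011001
243 = 11110011
Binary: 00101011.11011111.00011001.11110011


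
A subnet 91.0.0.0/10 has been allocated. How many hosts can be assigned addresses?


Host bits = 32 - 10 = 22
Total addresses = 2^22 = 4194304
Usable = total - 2 (network and broadcast)
Usable hosts: 4194302


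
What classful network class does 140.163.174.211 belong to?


First octet: 140
Binary: 10001100
10xxxxxx -> Class B (128-191)
Class B, default mask 255.255.0.0 (/16)


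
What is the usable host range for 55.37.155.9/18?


Network: 55.37.128.0
Broadcast: 55.37.191.255
First usable = network + 1
Last usable = broadcast - 1
Range: 55.37.128.1 to 55.37.191.254


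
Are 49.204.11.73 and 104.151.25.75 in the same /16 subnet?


Mask: 255.255.0.0
49.204.11.73 AND mask = 49.204.0.0
104.151.25.75 AND mask = 104.151.0.0
No, different subnets (49.204.0.0 vs 104.151.0.0)


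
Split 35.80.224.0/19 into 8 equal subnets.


New prefix = 19 + 3 = 22
Each subnet has 1024 addresses
  35.80.224.0/22
  35.80.228.0/22
  35.80.232.0/22
  35.80.236.0/22
  35.80.240.0/22
  35.80.244.0/22
  35.80.248.0/22
  35.80.252.0/22
Subnets: 35.80.224.0/22, 35.80.228.0/22, 35.80.232.0/22, 35.80.236.0/22, 35.80.240.0/22, 35.80.244.0/22, 35.80.248.0/22, 35.80.252.0/22


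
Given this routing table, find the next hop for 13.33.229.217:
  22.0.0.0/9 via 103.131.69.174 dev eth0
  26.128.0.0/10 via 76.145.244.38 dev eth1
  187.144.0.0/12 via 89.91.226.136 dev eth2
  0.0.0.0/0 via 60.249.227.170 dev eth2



Longest prefix match for 13.33.229.217:
  /9 22.0.0.0: no
  /10 26.128.0.0: no
  /12 187.144.0.0: no
  /0 0.0.0.0: MATCH
Selected: next-hop 60.249.227.170 via eth2 (matched /0)


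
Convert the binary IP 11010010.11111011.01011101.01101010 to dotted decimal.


11010010 = 210
11111011 = 251
01011101 = 93
01101010 = 106
IP: 210.251.93.106


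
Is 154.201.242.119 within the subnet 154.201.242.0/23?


Subnet network: 154.201.242.0
Test IP AND mask: 154.201.242.0
Yes, 154.201.242.119 is in 154.201.242.0/23


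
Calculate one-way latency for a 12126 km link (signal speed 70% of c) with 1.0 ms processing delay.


Speed = 0.7 * 3e5 km/s = 210000 km/s
Propagation delay = 12126 / 210000 = 0.0577 s = 57.7429 ms
Processing delay = 1.0 ms
Total one-way latency = 58.7429 ms


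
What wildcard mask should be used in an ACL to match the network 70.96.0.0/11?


Subnet mask: 255.224.0.0
Wildcard = 255.255.255.255 - subnet mask
255 - 255 = 0
255 - 224 = 31
255 - 0 = 255
255 - 0 = 255
Wildcard: 0.31.255.255


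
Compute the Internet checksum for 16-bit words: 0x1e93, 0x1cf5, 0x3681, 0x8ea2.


Sum all words (with carry folding):
+ 0x1e93 = 0x1e93
+ 0x1cf5 = 0x3b88
+ 0x3681 = 0x7209
+ 0x8ea2 = 0x00ac
One's complement: ~0x00ac
Checksum = 0xff53


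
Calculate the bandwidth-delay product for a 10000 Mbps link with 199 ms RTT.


BDP = bandwidth * RTT
= 10000 Mbps * 199 ms
= 10000 * 1e6 * 199 / 1000 bits
= 1990000000 bits
= 248750000 bytes
= 242919.9219 KB
BDP = 1990000000 bits (248750000 bytes)


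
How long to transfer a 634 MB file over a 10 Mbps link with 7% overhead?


Effective throughput = 10 * (1 - 7/100) = 9.3 Mbps
File size in Mb = 634 * 8 = 5072 Mb
Time = 5072 / 9.3
Time = 545.3763 seconds


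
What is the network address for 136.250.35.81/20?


IP:   10001000.11111010.00100011.01010001
Mask: 11111111.11111111.11110000.00000000
AND operation:
Net:  10001000.11111010.00100000.00000000
Network: 136.250.32.0/20


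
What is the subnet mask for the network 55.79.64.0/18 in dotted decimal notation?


/18 means 18 network bits, 14 host bits
Binary: 11111111111111111100000000000000
Mask: 255.255.192.0


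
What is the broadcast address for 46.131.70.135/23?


Network: 46.131.70.0/23
Host bits = 9
Set all host bits to 1:
Broadcast: 46.131.71.255


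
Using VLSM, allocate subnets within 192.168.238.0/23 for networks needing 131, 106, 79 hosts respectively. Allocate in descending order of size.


131 hosts -> /24 (254 usable): 192.168.238.0/24
106 hosts -> /25 (126 usable): 192.168.239.0/25
79 hosts -> /25 (126 usable): 192.168.239.128/25
Allocation: 192.168.238.0/24 (131 hosts, 254 usable); 192.168.239.0/25 (106 hosts, 126 usable); 192.168.239.128/25 (79 hosts, 126 usable)


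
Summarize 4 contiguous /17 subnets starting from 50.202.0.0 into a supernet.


Original prefix: /17
Number of subnets: 4 = 2^2
New prefix = 17 - 2 = 15
Supernet: 50.202.0.0/15


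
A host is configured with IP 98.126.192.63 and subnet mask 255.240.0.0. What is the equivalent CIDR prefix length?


Binary: 11111111.11110000.00000000.00000000
Count leading 1s
Prefix: /12


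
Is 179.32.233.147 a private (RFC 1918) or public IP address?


RFC 1918 private ranges:
  10.0.0.0/8 (10.0.0.0 - 10.255.255.255)
  172.16.0.0/12 (172.16.0.0 - 172.31.255.255)
  192.168.0.0/16 (192.168.0.0 - 192.168.255.255)
Public (not in any RFC 1918 range)


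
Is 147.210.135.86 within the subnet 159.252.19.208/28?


Subnet network: 159.252.19.208
Test IP AND mask: 147.210.135.80
No, 147.210.135.86 is not in 159.252.19.208/28


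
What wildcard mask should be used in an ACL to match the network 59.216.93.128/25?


Subnet mask: 255.255.255.128
Wildcard = 255.255.255.255 - subnet mask
255 - 255 = 0
255 - 255 = 0
255 - 255 = 0
255 - 128 = 127
Wildcard: 0.0.0.127


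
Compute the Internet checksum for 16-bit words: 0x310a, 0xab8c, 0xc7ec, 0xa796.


Sum all words (with carry folding):
+ 0x310a = 0x310a
+ 0xab8c = 0xdc96
+ 0xc7ec = 0xa483
+ 0xa796 = 0x4c1a
One's complement: ~0x4c1a
Checksum = 0xb3e5


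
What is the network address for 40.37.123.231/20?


IP:   00101000.00100101.01111011.11100111
Mask: 11111111.11111111.11110000.00000000
AND operation:
Net:  00101000.00100101.01110000.00000000
Network: 40.37.112.0/20


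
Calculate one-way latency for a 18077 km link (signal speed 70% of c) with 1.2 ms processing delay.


Speed = 0.7 * 3e5 km/s = 210000 km/s
Propagation delay = 18077 / 210000 = 0.0861 s = 86.081 ms
Processing delay = 1.2 ms
Total one-way latency = 87.281 ms


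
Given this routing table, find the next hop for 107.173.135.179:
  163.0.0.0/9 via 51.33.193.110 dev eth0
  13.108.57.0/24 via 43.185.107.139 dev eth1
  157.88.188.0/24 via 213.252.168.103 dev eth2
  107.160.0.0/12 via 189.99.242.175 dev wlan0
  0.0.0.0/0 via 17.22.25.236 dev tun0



Longest prefix match for 107.173.135.179:
  /9 163.0.0.0: no
  /24 13.108.57.0: no
  /24 157.88.188.0: no
  /12 107.160.0.0: MATCH
  /0 0.0.0.0: MATCH
Selected: next-hop 189.99.242.175 via wlan0 (matched /12)


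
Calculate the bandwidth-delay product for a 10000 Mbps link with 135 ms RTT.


BDP = bandwidth * RTT
= 10000 Mbps * 135 ms
= 10000 * 1e6 * 135 / 1000 bits
= 1350000000 bits
= 168750000 bytes
= 164794.9219 KB
BDP = 1350000000 bits (168750000 bytes)


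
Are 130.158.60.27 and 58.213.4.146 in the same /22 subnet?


Mask: 255.255.252.0
130.158.60.27 AND mask = 130.158.60.0
58.213.4.146 AND mask = 58.213.4.0
No, different subnets (130.158.60.0 vs 58.213.4.0)


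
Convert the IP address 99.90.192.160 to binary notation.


99 = 01100011
90 = 01011010
192 = 11000000
160 = 10100000
Binary: 01100011.01011010.11000000.10100000


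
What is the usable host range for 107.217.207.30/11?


Network: 107.192.0.0
Broadcast: 107.223.255.255
First usable = network + 1
Last usable = broadcast - 1
Range: 107.192.0.1 to 107.223.255.254


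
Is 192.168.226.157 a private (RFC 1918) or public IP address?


RFC 1918 private ranges:
  10.0.0.0/8 (10.0.0.0 - 10.255.255.255)
  172.16.0.0/12 (172.16.0.0 - 172.31.255.255)
  192.168.0.0/16 (192.168.0.0 - 192.168.255.255)
Private (in 192.168.0.0/16)


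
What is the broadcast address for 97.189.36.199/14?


Network: 97.188.0.0/14
Host bits = 18
Set all host bits to 1:
Broadcast: 97.191.255.255


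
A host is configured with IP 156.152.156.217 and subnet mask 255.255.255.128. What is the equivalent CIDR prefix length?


Binary: 11111111.11111111.11111111.10000000
Count leading 1s
Prefix: /25


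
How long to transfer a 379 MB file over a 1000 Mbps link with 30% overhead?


Effective throughput = 1000 * (1 - 30/100) = 700 Mbps
File size in Mb = 379 * 8 = 3032 Mb
Time = 3032 / 700
Time = 4.3314 seconds


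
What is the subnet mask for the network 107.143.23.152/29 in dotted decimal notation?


/29 means 29 network bits, 3 host bits
Binary: 11111111111111111111111111111000
Mask: 255.255.255.248


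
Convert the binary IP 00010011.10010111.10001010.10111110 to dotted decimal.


00010011 = 19
10010111 = 151
10001010 = 138
10111110 = 190
IP: 19.151.138.190


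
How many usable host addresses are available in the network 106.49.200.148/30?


Host bits = 32 - 30 = 2
Total addresses = 2^2 = 4
Usable = total - 2 (network and broadcast)
Usable hosts: 2


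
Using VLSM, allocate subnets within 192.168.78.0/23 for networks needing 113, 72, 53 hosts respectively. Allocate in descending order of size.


113 hosts -> /25 (126 usable): 192.168.78.0/25
72 hosts -> /25 (126 usable): 192.168.78.128/25
53 hosts -> /26 (62 usable): 192.168.79.0/26
Allocation: 192.168.78.0/25 (113 hosts, 126 usable); 192.168.78.128/25 (72 hosts, 126 usable); 192.168.79.0/26 (53 hosts, 62 usable)


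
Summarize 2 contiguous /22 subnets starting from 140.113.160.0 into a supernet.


Original prefix: /22
Number of subnets: 2 = 2^1
New prefix = 22 - 1 = 21
Supernet: 140.113.160.0/21


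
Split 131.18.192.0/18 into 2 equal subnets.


New prefix = 18 + 1 = 19
Each subnet has 8192 addresses
  131.18.192.0/19
  131.18.224.0/19
Subnets: 131.18.192.0/19, 131.18.224.0/19


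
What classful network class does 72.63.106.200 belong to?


First octet: 72
Binary: 01001000
0xxxxxxx -> Class A (1-126)
Class A, default mask 255.0.0.0 (/8)


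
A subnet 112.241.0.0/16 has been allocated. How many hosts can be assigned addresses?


Host bits = 32 - 16 = 16
Total addresses = 2^16 = 65536
Usable = total - 2 (network and broadcast)
Usable hosts: 65534


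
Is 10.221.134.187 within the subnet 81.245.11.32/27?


Subnet network: 81.245.11.32
Test IP AND mask: 10.221.134.160
No, 10.221.134.187 is not in 81.245.11.32/27


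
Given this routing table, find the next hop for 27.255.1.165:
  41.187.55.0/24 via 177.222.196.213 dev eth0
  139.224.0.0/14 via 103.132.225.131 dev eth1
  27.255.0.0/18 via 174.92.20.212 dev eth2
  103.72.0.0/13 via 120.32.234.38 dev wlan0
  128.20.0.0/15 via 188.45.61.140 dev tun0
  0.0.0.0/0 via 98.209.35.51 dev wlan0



Longest prefix match for 27.255.1.165:
  /24 41.187.55.0: no
  /14 139.224.0.0: no
  /18 27.255.0.0: MATCH
  /13 103.72.0.0: no
  /15 128.20.0.0: no
  /0 0.0.0.0: MATCH
Selected: next-hop 174.92.20.212 via eth2 (matched /18)


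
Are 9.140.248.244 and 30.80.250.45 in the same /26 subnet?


Mask: 255.255.255.192
9.140.248.244 AND mask = 9.140.248.192
30.80.250.45 AND mask = 30.80.250.0
No, different subnets (9.140.248.192 vs 30.80.250.0)


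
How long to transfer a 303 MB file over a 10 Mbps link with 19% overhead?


Effective throughput = 10 * (1 - 19/100) = 8.1 Mbps
File size in Mb = 303 * 8 = 2424 Mb
Time = 2424 / 8.1
Time = 299.2593 seconds


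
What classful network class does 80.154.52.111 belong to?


First octet: 80
Binary: 01010000
0xxxxxxx -> Class A (1-126)
Class A, default mask 255.0.0.0 (/8)


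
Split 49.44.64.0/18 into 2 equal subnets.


New prefix = 18 + 1 = 19
Each subnet has 8192 addresses
  49.44.64.0/19
  49.44.96.0/19
Subnets: 49.44.64.0/19, 49.44.96.0/19


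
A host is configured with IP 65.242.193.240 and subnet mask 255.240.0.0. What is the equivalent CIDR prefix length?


Binary: 11111111.11110000.00000000.00000000
Count leading 1s
Prefix: /12


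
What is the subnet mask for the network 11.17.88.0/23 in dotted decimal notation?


/23 means 23 network bits, 9 host bits
Binary: 11111111111111111111111000000000
Mask: 255.255.254.0


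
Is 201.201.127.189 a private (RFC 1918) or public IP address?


RFC 1918 private ranges:
  10.0.0.0/8 (10.0.0.0 - 10.255.255.255)
  172.16.0.0/12 (172.16.0.0 - 172.31.255.255)
  192.168.0.0/16 (192.168.0.0 - 192.168.255.255)
Public (not in any RFC 1918 range)


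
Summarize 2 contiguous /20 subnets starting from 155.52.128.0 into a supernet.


Original prefix: /20
Number of subnets: 2 = 2^1
New prefix = 20 - 1 = 19
Supernet: 155.52.128.0/19


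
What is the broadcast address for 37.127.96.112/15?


Network: 37.126.0.0/15
Host bits = 17
Set all host bits to 1:
Broadcast: 37.127.255.255


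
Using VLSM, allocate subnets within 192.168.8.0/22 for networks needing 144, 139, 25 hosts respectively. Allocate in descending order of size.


144 hosts -> /24 (254 usable): 192.168.8.0/24
139 hosts -> /24 (254 usable): 192.168.9.0/24
25 hosts -> /27 (30 usable): 192.168.10.0/27
Allocation: 192.168.8.0/24 (144 hosts, 254 usable); 192.168.9.0/24 (139 hosts, 254 usable); 192.168.10.0/27 (25 hosts, 30 usable)


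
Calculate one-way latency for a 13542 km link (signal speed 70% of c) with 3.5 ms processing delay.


Speed = 0.7 * 3e5 km/s = 210000 km/s
Propagation delay = 13542 / 210000 = 0.0645 s = 64.4857 ms
Processing delay = 3.5 ms
Total one-way latency = 67.9857 ms


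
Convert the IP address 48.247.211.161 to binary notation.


48 = 00110000
247 = 11110111
211 = 11010011
161 = 10100001
Binary: 00110000.11110111.11010011.10100001


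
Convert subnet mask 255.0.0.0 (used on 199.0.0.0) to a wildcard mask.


Subnet mask: 255.0.0.0
Wildcard = 255.255.255.255 - subnet mask
255 - 255 = 0
255 - 0 = 255
255 - 0 = 255
255 - 0 = 255
Wildcard: 0.255.255.255


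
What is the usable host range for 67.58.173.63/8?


Network: 67.0.0.0
Broadcast: 67.255.255.255
First usable = network + 1
Last usable = broadcast - 1
Range: 67.0.0.1 to 67.255.255.254


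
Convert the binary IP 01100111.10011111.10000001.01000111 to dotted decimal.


01100111 = 103
10011111 = 159
10000001 = 129
01000111 = 71
IP: 103.159.129.71


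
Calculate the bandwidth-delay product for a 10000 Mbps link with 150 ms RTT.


BDP = bandwidth * RTT
= 10000 Mbps * 150 ms
= 10000 * 1e6 * 150 / 1000 bits
= 1500000000 bits
= 187500000 bytes
= 183105.4688 KB
BDP = 1500000000 bits (187500000 bytes)


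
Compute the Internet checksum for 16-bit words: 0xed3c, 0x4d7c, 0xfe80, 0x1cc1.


Sum all words (with carry folding):
+ 0xed3c = 0xed3c
+ 0x4d7c = 0x3ab9
+ 0xfe80 = 0x393a
+ 0x1cc1 = 0x55fb
One's complement: ~0x55fb
Checksum = 0xaa04


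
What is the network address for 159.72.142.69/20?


IP:   10011111.01001000.10001110.01000101
Mask: 11111111.11111111.11110000.00000000
AND operation:
Net:  10011111.01001000.10000000.00000000
Network: 159.72.128.0/20


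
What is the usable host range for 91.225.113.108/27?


Network: 91.225.113.96
Broadcast: 91.225.113.127
First usable = network + 1
Last usable = broadcast - 1
Range: 91.225.113.97 to 91.225.113.126


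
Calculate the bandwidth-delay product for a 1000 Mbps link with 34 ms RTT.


BDP = bandwidth * RTT
= 1000 Mbps * 34 ms
= 1000 * 1e6 * 34 / 1000 bits
= 34000000 bits
= 4250000 bytes
= 4150.3906 KB
BDP = 34000000 bits (4250000 bytes)


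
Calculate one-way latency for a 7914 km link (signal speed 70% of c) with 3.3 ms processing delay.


Speed = 0.7 * 3e5 km/s = 210000 km/s
Propagation delay = 7914 / 210000 = 0.0377 s = 37.6857 ms
Processing delay = 3.3 ms
Total one-way latency = 40.9857 ms


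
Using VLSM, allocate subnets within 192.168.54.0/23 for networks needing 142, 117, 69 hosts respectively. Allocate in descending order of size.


142 hosts -> /24 (254 usable): 192.168.54.0/24
117 hosts -> /25 (126 usable): 192.168.55.0/25
69 hosts -> /25 (126 usable): 192.168.55.128/25
Allocation: 192.168.54.0/24 (142 hosts, 254 usable); 192.168.55.0/25 (117 hosts, 126 usable); 192.168.55.128/25 (69 hosts, 126 usable)


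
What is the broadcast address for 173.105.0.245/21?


Network: 173.105.0.0/21
Host bits = 11
Set all host bits to 1:
Broadcast: 173.105.7.255


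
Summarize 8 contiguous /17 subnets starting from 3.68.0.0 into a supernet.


Original prefix: /17
Number of subnets: 8 = 2^3
New prefix = 17 - 3 = 14
Supernet: 3.68.0.0/14


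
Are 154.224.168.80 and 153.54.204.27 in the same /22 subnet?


Mask: 255.255.252.0
154.224.168.80 AND mask = 154.224.168.0
153.54.204.27 AND mask = 153.54.204.0
No, different subnets (154.224.168.0 vs 153.54.204.0)


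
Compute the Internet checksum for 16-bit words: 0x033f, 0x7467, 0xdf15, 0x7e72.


Sum all words (with carry folding):
+ 0x033f = 0x033f
+ 0x7467 = 0x77a6
+ 0xdf15 = 0x56bc
+ 0x7e72 = 0xd52e
One's complement: ~0xd52e
Checksum = 0x2ad1


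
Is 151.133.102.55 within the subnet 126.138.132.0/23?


Subnet network: 126.138.132.0
Test IP AND mask: 151.133.102.0
No, 151.133.102.55 is not in 126.138.132.0/23


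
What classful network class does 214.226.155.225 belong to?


First octet: 214
Binary: 11010110
110xxxxx -> Class C (192-223)
Class C, default mask 255.255.255.0 (/24)


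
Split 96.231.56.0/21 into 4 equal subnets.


New prefix = 21 + 2 = 23
Each subnet has 512 addresses
  96.231.56.0/23
  96.231.58.0/23
  96.231.60.0/23
  96.231.62.0/23
Subnets: 96.231.56.0/23, 96.231.58.0/23, 96.231.60.0/23, 96.231.62.0/23


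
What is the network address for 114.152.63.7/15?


IP:   01110010.10011000.00111111.00000111
Mask: 11111111.11111110.00000000.00000000
AND operation:
Net:  01110010.10011000.00000000.00000000
Network: 114.152.0.0/15


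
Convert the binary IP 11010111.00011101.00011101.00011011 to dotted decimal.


11010111 = 215
00011101 = 29
00011101 = 29
00011011 = 27
IP: 215.29.29.27


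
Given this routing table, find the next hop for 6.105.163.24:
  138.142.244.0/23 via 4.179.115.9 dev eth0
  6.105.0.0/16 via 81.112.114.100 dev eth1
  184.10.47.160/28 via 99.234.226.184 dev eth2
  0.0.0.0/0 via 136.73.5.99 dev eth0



Longest prefix match for 6.105.163.24:
  /23 138.142.244.0: no
  /16 6.105.0.0: MATCH
  /28 184.10.47.160: no
  /0 0.0.0.0: MATCH
Selected: next-hop 81.112.114.100 via eth1 (matched /16)


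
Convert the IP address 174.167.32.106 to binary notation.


174 = 10101110
167 = 10100111
32 = 00100000
106 = 01101010
Binary: 10101110.10100111.00100000.01101010


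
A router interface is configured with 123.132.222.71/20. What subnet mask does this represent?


/20 means 20 network bits, 12 host bits
Binary: 11111111111111111111000000000000
Mask: 255.255.240.0


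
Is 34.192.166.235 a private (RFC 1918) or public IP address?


RFC 1918 private ranges:
  10.0.0.0/8 (10.0.0.0 - 10.255.255.255)
  172.16.0.0/12 (172.16.0.0 - 172.31.255.255)
  192.168.0.0/16 (192.168.0.0 - 192.168.255.255)
Public (not in any RFC 1918 range)


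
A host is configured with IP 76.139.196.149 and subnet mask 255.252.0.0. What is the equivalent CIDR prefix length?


Binary: 11111111.11111100.00000000.00000000
Count leading 1s
Prefix: /14


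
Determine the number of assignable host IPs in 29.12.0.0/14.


Host bits = 32 - 14 = 18
Total addresses = 2^18 = 262144
Usable = total - 2 (network and broadcast)
Usable hosts: 262142


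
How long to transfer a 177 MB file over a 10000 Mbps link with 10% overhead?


Effective throughput = 10000 * (1 - 10/100) = 9000 Mbps
File size in Mb = 177 * 8 = 1416 Mb
Time = 1416 / 9000
Time = 0.1573 seconds


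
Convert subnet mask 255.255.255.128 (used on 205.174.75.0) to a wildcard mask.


Subnet mask: 255.255.255.128
Wildcard = 255.255.255.255 - subnet mask
255 - 255 = 0
255 - 255 = 0
255 - 255 = 0
255 - 128 = 127
Wildcard: 0.0.0.127


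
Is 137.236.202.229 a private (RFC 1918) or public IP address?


RFC 1918 private ranges:
  10.0.0.0/8 (10.0.0.0 - 10.255.255.255)
  172.16.0.0/12 (172.16.0.0 - 172.31.255.255)
  192.168.0.0/16 (192.168.0.0 - 192.168.255.255)
Public (not in any RFC 1918 range)


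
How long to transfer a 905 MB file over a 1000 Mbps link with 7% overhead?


Effective throughput = 1000 * (1 - 7/100) = 930.0 Mbps
File size in Mb = 905 * 8 = 7240 Mb
Time = 7240 / 930.0
Time = 7.7849 seconds


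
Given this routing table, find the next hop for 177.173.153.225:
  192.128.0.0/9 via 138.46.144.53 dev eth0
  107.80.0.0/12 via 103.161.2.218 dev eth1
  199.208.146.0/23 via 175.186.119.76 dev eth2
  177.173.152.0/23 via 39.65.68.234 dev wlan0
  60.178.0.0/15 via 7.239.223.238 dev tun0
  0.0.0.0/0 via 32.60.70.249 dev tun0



Longest prefix match for 177.173.153.225:
  /9 192.128.0.0: no
  /12 107.80.0.0: no
  /23 199.208.146.0: no
  /23 177.173.152.0: MATCH
  /15 60.178.0.0: no
  /0 0.0.0.0: MATCH
Selected: next-hop 39.65.68.234 via wlan0 (matched /23)


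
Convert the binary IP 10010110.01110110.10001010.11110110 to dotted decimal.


10010110 = 150
01110110 = 118
10001010 = 138
11110110 = 246
IP: 150.118.138.246


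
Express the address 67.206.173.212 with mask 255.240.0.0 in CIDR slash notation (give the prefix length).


Binary: 11111111.11110000.00000000.00000000
Count leading 1s
Prefix: /12


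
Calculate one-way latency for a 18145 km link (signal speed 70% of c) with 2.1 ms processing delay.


Speed = 0.7 * 3e5 km/s = 210000 km/s
Propagation delay = 18145 / 210000 = 0.0864 s = 86.4048 ms
Processing delay = 2.1 ms
Total one-way latency = 88.5048 ms


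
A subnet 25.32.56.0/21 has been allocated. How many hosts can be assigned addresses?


Host bits = 32 - 21 = 11
Total addresses = 2^11 = 2048
Usable = total - 2 (network and broadcast)
Usable hosts: 2046


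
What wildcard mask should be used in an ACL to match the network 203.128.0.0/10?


Subnet mask: 255.192.0.0
Wildcard = 255.255.255.255 - subnet mask
255 - 255 = 0
255 - 192 = 63
255 - 0 = 255
255 - 0 = 255
Wildcard: 0.63.255.255


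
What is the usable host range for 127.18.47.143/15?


Network: 127.18.0.0
Broadcast: 127.19.255.255
First usable = network + 1
Last usable = broadcast - 1
Range: 127.18.0.1 to 127.19.255.254


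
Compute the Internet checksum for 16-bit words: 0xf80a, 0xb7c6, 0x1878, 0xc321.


Sum all words (with carry folding):
+ 0xf80a = 0xf80a
+ 0xb7c6 = 0xafd1
+ 0x1878 = 0xc849
+ 0xc321 = 0x8b6b
One's complement: ~0x8b6b
Checksum = 0x7494


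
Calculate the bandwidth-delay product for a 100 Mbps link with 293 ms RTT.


BDP = bandwidth * RTT
= 100 Mbps * 293 ms
= 100 * 1e6 * 293 / 1000 bits
= 29300000 bits
= 3662500 bytes
= 3576.6602 KB
BDP = 29300000 bits (3662500 bytes)


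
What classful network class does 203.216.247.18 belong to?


First octet: 203
Binary: 11001011
110xxxxx -> Class C (192-223)
Class C, default mask 255.255.255.0 (/24)


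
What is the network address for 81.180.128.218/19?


IP:   01010001.10110100.10000000.11011010
Mask: 11111111.11111111.11100000.00000000
AND operation:
Net:  01010001.10110100.10000000.00000000
Network: 81.180.128.0/19


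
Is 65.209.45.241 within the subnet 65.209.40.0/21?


Subnet network: 65.209.40.0
Test IP AND mask: 65.209.40.0
Yes, 65.209.45.241 is in 65.209.40.0/21


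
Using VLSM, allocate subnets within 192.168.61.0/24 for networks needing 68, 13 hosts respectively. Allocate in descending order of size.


68 hosts -> /25 (126 usable): 192.168.61.0/25
13 hosts -> /28 (14 usable): 192.168.61.128/28
Allocation: 192.168.61.0/25 (68 hosts, 126 usable); 192.168.61.128/28 (13 hosts, 14 usable)


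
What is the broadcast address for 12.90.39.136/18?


Network: 12.90.0.0/18
Host bits = 14
Set all host bits to 1:
Broadcast: 12.90.63.255


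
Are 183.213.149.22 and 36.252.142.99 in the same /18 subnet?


Mask: 255.255.192.0
183.213.149.22 AND mask = 183.213.128.0
36.252.142.99 AND mask = 36.252.128.0
No, different subnets (183.213.128.0 vs 36.252.128.0)


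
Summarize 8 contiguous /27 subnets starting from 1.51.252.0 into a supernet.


Original prefix: /27
Number of subnets: 8 = 2^3
New prefix = 27 - 3 = 24
Supernet: 1.51.252.0/24


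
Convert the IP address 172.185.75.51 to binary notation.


172 = 10101100
185 = 10111001
75 = 01001011
51 = 00110011
Binary: 10101100.10111001.01001011.00110011


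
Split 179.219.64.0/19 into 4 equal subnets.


New prefix = 19 + 2 = 21
Each subnet has 2048 addresses
  179.219.64.0/21
  179.219.72.0/21
  179.219.80.0/21
  179.219.88.0/21
Subnets: 179.219.64.0/21, 179.219.72.0/21, 179.219.80.0/21, 179.219.88.0/21


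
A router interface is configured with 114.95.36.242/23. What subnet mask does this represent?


/23 means 23 network bits, 9 host bits
Binary: 11111111111111111111111000000000
Mask: 255.255.254.0


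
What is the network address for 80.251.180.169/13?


IP:   01010000.11111011.10110100.10101001
Mask: 11111111.11111000.00000000.00000000
AND operation:
Net:  01010000.11111000.00000000.00000000
Network: 80.248.0.0/13


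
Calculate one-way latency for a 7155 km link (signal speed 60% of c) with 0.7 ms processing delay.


Speed = 0.6 * 3e5 km/s = 180000 km/s
Propagation delay = 7155 / 180000 = 0.0398 s = 39.75 ms
Processing delay = 0.7 ms
Total one-way latency = 40.45 ms


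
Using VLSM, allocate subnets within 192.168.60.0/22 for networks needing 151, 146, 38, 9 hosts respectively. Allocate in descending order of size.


151 hosts -> /24 (254 usable): 192.168.60.0/24
146 hosts -> /24 (254 usable): 192.168.61.0/24
38 hosts -> /26 (62 usable): 192.168.62.0/26
9 hosts -> /28 (14 usable): 192.168.62.64/28
Allocation: 192.168.60.0/24 (151 hosts, 254 usable); 192.168.61.0/24 (146 hosts, 254 usable); 192.168.62.0/26 (38 hosts, 62 usable); 192.168.62.64/28 (9 hosts, 14 usable)


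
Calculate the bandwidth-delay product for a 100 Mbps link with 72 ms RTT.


BDP = bandwidth * RTT
= 100 Mbps * 72 ms
= 100 * 1e6 * 72 / 1000 bits
= 7200000 bits
= 900000 bytes
= 878.9062 KB
BDP = 7200000 bits (900000 bytes)


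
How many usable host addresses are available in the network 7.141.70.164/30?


Host bits = 32 - 30 = 2
Total addresses = 2^2 = 4
Usable = total - 2 (network and broadcast)
Usable hosts: 2


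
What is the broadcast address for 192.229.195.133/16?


Network: 192.229.0.0/16
Host bits = 16
Set all host bits to 1:
Broadcast: 192.229.255.255


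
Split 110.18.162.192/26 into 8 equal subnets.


New prefix = 26 + 3 = 29
Each subnet has 8 addresses
  110.18.162.192/29
  110.18.162.200/29
  110.18.162.208/29
  110.18.162.216/29
  110.18.162.224/29
  110.18.162.232/29
  110.18.162.240/29
  110.18.162.248/29
Subnets: 110.18.162.192/29, 110.18.162.200/29, 110.18.162.208/29, 110.18.162.216/29, 110.18.162.224/29, 110.18.162.232/29, 110.18.162.240/29, 110.18.162.248/29


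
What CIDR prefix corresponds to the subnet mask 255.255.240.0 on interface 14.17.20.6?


Binary: 11111111.11111111.11110000.00000000
Count leading 1s
Prefix: /20


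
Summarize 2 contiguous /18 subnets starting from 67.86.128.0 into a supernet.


Original prefix: /18
Number of subnets: 2 = 2^1
New prefix = 18 - 1 = 17
Supernet: 67.86.128.0/17


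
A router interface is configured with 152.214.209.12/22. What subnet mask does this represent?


/22 means 22 network bits, 10 host bits
Binary: 11111111111111111111110000000000
Mask: 255.255.252.0


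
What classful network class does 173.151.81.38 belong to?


First octet: 173
Binary: 10101101
10xxxxxx -> Class B (128-191)
Class B, default mask 255.255.0.0 (/16)


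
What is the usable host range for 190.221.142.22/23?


Network: 190.221.142.0
Broadcast: 190.221.143.255
First usable = network + 1
Last usable = broadcast - 1
Range: 190.221.142.1 to 190.221.143.254


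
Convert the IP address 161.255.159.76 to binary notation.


161 = 10100001
255 = 11111111
159 = 10011111
76 = 01001100
Binary: 10100001.11111111.10011111.01001100


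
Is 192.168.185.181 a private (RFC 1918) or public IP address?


RFC 1918 private ranges:
  10.0.0.0/8 (10.0.0.0 - 10.255.255.255)
  172.16.0.0/12 (172.16.0.0 - 172.31.255.255)
  192.168.0.0/16 (192.168.0.0 - 192.168.255.255)
Private (in 192.168.0.0/16)


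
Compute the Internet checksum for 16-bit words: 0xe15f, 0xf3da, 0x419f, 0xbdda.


Sum all words (with carry folding):
+ 0xe15f = 0xe15f
+ 0xf3da = 0xd53a
+ 0x419f = 0x16da
+ 0xbdda = 0xd4b4
One's complement: ~0xd4b4
Checksum = 0x2b4b


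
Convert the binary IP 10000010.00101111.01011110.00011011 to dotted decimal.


10000010 = 130
00101111 = 47
01011110 = 94
00011011 = 27
IP: 130.47.94.27


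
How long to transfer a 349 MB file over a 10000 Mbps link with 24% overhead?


Effective throughput = 10000 * (1 - 24/100) = 7600 Mbps
File size in Mb = 349 * 8 = 2792 Mb
Time = 2792 / 7600
Time = 0.3674 seconds


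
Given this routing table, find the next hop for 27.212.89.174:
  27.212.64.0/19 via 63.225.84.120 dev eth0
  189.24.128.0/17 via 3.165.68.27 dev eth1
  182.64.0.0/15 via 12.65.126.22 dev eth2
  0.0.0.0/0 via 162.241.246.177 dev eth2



Longest prefix match for 27.212.89.174:
  /19 27.212.64.0: MATCH
  /17 189.24.128.0: no
  /15 182.64.0.0: no
  /0 0.0.0.0: MATCH
Selected: next-hop 63.225.84.120 via eth0 (matched /19)


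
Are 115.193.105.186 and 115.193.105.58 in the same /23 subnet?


Mask: 255.255.254.0
115.193.105.186 AND mask = 115.193.104.0
115.193.105.58 AND mask = 115.193.104.0
Yes, same subnet (115.193.104.0)


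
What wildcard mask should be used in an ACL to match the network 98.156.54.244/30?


Subnet mask: 255.255.255.252
Wildcard = 255.255.255.255 - subnet mask
255 - 255 = 0
255 - 255 = 0
255 - 255 = 0
255 - 252 = 3
Wildcard: 0.0.0.3


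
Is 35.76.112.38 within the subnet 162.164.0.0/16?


Subnet network: 162.164.0.0
Test IP AND mask: 35.76.0.0
No, 35.76.112.38 is not in 162.164.0.0/16


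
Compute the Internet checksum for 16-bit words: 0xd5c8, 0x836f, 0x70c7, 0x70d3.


Sum all words (with carry folding):
+ 0xd5c8 = 0xd5c8
+ 0x836f = 0x5938
+ 0x70c7 = 0xc9ff
+ 0x70d3 = 0x3ad3
One's complement: ~0x3ad3
Checksum = 0xc52c


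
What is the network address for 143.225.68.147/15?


IP:   10001111.11100001.01000100.10010011
Mask: 11111111.11111110.00000000.00000000
AND operation:
Net:  10001111.11100000.00000000.00000000
Network: 143.224.0.0/15


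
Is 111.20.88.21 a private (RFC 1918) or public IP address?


RFC 1918 private ranges:
  10.0.0.0/8 (10.0.0.0 - 10.255.255.255)
  172.16.0.0/12 (172.16.0.0 - 172.31.255.255)
  192.168.0.0/16 (192.168.0.0 - 192.168.255.255)
Public (not in any RFC 1918 range)


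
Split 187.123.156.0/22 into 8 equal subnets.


New prefix = 22 + 3 = 25
Each subnet has 128 addresses
  187.123.156.0/25
  187.123.156.128/25
  187.123.157.0/25
  187.123.157.128/25
  187.123.158.0/25
  187.123.158.128/25
  187.123.159.0/25
  187.123.159.128/25
Subnets: 187.123.156.0/25, 187.123.156.128/25, 187.123.157.0/25, 187.123.157.128/25, 187.123.158.0/25, 187.123.158.128/25, 187.123.159.0/25, 187.123.159.128/25


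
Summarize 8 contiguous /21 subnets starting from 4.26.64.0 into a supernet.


Original prefix: /21
Number of subnets: 8 = 2^3
New prefix = 21 - 3 = 18
Supernet: 4.26.64.0/18


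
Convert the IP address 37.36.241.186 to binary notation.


37 = 00100101
36 = 00100100
241 = 11110001
186 = 10111010
Binary: 00100101.00100100.11110001.10111010


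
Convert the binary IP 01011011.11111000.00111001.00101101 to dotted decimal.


01011011 = 91
11111000 = 248
00111001 = 57
00101101 = 45
IP: 91.248.57.45


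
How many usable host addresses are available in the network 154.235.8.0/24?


Host bits = 32 - 24 = 8
Total addresses = 2^8 = 256
Usable = total - 2 (network and broadcast)
Usable hosts: 254


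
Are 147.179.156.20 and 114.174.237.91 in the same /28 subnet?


Mask: 255.255.255.240
147.179.156.20 AND mask = 147.179.156.16
114.174.237.91 AND mask = 114.174.237.80
No, different subnets (147.179.156.16 vs 114.174.237.80)


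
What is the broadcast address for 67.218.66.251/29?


Network: 67.218.66.248/29
Host bits = 3
Set all host bits to 1:
Broadcast: 67.218.66.255


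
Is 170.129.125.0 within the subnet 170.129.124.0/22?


Subnet network: 170.129.124.0
Test IP AND mask: 170.129.124.0
Yes, 170.129.125.0 is in 170.129.124.0/22


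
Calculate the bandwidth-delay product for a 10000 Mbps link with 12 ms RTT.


BDP = bandwidth * RTT
= 10000 Mbps * 12 ms
= 10000 * 1e6 * 12 / 1000 bits
= 120000000 bits
= 15000000 bytes
= 14648.4375 KB
BDP = 120000000 bits (15000000 bytes)


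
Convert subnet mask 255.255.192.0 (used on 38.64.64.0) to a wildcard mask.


Subnet mask: 255.255.192.0
Wildcard = 255.255.255.255 - subnet mask
255 - 255 = 0
255 - 255 = 0
255 - 192 = 63
255 - 0 = 255
Wildcard: 0.0.63.255


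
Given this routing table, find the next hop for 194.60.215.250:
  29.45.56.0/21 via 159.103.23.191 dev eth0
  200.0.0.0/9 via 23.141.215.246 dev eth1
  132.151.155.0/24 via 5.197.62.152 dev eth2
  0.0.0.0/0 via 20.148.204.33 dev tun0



Longest prefix match for 194.60.215.250:
  /21 29.45.56.0: no
  /9 200.0.0.0: no
  /24 132.151.155.0: no
  /0 0.0.0.0: MATCH
Selected: next-hop 20.148.204.33 via tun0 (matched /0)


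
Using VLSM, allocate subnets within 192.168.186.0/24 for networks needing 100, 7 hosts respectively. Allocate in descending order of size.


100 hosts -> /25 (126 usable): 192.168.186.0/25
7 hosts -> /28 (14 usable): 192.168.186.128/28
Allocation: 192.168.186.0/25 (100 hosts, 126 usable); 192.168.186.128/28 (7 hosts, 14 usable)


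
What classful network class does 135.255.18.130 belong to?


First octet: 135
Binary: 10000111
10xxxxxx -> Class B (128-191)
Class B, default mask 255.255.0.0 (/16)


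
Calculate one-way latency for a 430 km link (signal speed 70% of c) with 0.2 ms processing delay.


Speed = 0.7 * 3e5 km/s = 210000 km/s
Propagation delay = 430 / 210000 = 0.002 s = 2.0476 ms
Processing delay = 0.2 ms
Total one-way latency = 2.2476 ms


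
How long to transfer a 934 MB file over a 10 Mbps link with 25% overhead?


Effective throughput = 10 * (1 - 25/100) = 7.5 Mbps
File size in Mb = 934 * 8 = 7472 Mb
Time = 7472 / 7.5
Time = 996.2667 seconds


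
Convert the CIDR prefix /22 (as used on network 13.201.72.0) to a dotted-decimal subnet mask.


/22 means 22 network bits, 10 host bits
Binary: 11111111111111111111110000000000
Mask: 255.255.252.0


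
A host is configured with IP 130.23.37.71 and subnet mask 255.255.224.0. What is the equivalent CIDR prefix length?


Binary: 11111111.11111111.11100000.00000000
Count leading 1s
Prefix: /19


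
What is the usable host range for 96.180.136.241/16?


Network: 96.180.0.0
Broadcast: 96.180.255.255
First usable = network + 1
Last usable = broadcast - 1
Range: 96.180.0.1 to 96.180.255.254


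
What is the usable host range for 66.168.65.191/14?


Network: 66.168.0.0
Broadcast: 66.171.255.255
First usable = network + 1
Last usable = broadcast - 1
Range: 66.168.0.1 to 66.171.255.254


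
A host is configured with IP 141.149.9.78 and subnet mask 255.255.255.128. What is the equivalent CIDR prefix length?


Binary: 11111111.11111111.11111111.10000000
Count leading 1s
Prefix: /25


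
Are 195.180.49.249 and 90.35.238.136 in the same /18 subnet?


Mask: 255.255.192.0
195.180.49.249 AND mask = 195.180.0.0
90.35.238.136 AND mask = 90.35.192.0
No, different subnets (195.180.0.0 vs 90.35.192.0)


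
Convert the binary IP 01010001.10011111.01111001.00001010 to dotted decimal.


01010001 = 81
10011111 = 159
01111001 = 121
00001010 = 10
IP: 81.159.121.10


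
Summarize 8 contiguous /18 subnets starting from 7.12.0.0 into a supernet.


Original prefix: /18
Number of subnets: 8 = 2^3
New prefix = 18 - 3 = 15
Supernet: 7.12.0.0/15


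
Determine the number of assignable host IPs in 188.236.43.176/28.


Host bits = 32 - 28 = 4
Total addresses = 2^4 = 16
Usable = total - 2 (network and broadcast)
Usable hosts: 14


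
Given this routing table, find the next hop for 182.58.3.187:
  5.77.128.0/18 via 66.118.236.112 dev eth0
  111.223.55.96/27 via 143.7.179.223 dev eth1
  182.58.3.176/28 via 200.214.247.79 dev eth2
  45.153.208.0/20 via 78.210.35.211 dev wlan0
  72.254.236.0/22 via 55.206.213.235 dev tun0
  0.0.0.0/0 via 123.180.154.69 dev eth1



Longest prefix match for 182.58.3.187:
  /18 5.77.128.0: no
  /27 111.223.55.96: no
  /28 182.58.3.176: MATCH
  /20 45.153.208.0: no
  /22 72.254.236.0: no
  /0 0.0.0.0: MATCH
Selected: next-hop 200.214.247.79 via eth2 (matched /28)


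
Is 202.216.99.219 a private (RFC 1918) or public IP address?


RFC 1918 private ranges:
  10.0.0.0/8 (10.0.0.0 - 10.255.255.255)
  172.16.0.0/12 (172.16.0.0 - 172.31.255.255)
  192.168.0.0/16 (192.168.0.0 - 192.168.255.255)
Public (not in any RFC 1918 range)


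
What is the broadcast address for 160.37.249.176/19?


Network: 160.37.224.0/19
Host bits = 13
Set all host bits to 1:
Broadcast: 160.37.255.255


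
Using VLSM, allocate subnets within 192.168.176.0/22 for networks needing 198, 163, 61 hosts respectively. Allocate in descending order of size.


198 hosts -> /24 (254 usable): 192.168.176.0/24
163 hosts -> /24 (254 usable): 192.168.177.0/24
61 hosts -> /26 (62 usable): 192.168.178.0/26
Allocation: 192.168.176.0/24 (198 hosts, 254 usable); 192.168.177.0/24 (163 hosts, 254 usable); 192.168.178.0/26 (61 hosts, 62 usable)


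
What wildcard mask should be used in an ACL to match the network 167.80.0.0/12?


Subnet mask: 255.240.0.0
Wildcard = 255.255.255.255 - subnet mask
255 - 255 = 0
255 - 240 = 15
255 - 0 = 255
255 - 0 = 255
Wildcard: 0.15.255.255


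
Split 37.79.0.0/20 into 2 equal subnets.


New prefix = 20 + 1 = 21
Each subnet has 2048 addresses
  37.79.0.0/21
  37.79.8.0/21
Subnets: 37.79.0.0/21, 37.79.8.0/21


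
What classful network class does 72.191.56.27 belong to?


First octet: 72
Binary: 01001000
0xxxxxxx -> Class A (1-126)
Class A, default mask 255.0.0.0 (/8)


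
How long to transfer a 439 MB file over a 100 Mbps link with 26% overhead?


Effective throughput = 100 * (1 - 26/100) = 74 Mbps
File size in Mb = 439 * 8 = 3512 Mb
Time = 3512 / 74
Time = 47.4595 seconds


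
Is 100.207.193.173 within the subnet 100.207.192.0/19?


Subnet network: 100.207.192.0
Test IP AND mask: 100.207.192.0
Yes, 100.207.193.173 is in 100.207.192.0/19


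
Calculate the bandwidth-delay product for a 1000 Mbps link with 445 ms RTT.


BDP = bandwidth * RTT
= 1000 Mbps * 445 ms
= 1000 * 1e6 * 445 / 1000 bits
= 445000000 bits
= 55625000 bytes
= 54321.2891 KB
BDP = 445000000 bits (55625000 bytes)


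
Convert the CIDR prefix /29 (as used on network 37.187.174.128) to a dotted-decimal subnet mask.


/29 means 29 network bits, 3 host bits
Binary: 11111111111111111111111111111000
Mask: 255.255.255.248


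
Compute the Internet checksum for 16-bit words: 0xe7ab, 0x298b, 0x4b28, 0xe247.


Sum all words (with carry folding):
+ 0xe7ab = 0xe7ab
+ 0x298b = 0x1137
+ 0x4b28 = 0x5c5f
+ 0xe247 = 0x3ea7
One's complement: ~0x3ea7
Checksum = 0xc158


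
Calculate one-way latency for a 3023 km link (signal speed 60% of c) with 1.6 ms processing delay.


Speed = 0.6 * 3e5 km/s = 180000 km/s
Propagation delay = 3023 / 180000 = 0.0168 s = 16.7944 ms
Processing delay = 1.6 ms
Total one-way latency = 18.3944 ms


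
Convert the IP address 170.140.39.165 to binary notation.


170 = 10101010
140 = 10001100
39 = 00100111
165 = 10100101
Binary: 10101010.10001100.00100111.10100101


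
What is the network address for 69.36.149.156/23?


IP:   01000101.00100100.10010101.10011100
Mask: 11111111.11111111.11111110.00000000
AND operation:
Net:  01000101.00100100.10010100.00000000
Network: 69.36.148.0/23
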